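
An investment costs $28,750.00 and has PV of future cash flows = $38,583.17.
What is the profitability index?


Formula: PI = PV(cash flows) / initial investment
Substituting: PI = $38,583.17 / $28,750.00
PI = 1.342

1.342


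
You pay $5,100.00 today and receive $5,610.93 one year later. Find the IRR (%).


Formula: IRR = C1/C0 - 1
Substituting: IRR = $5,610.93 / $5,100.00 - 1
Ratio: 1.100182 - 1 = 0.100182
IRR = 10.0182%

10.0182%


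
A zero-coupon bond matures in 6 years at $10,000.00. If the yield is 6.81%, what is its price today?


Formula: Price = FV / (1 + r)^n
Substituting: Price = $10,000.00 / (1 + 0.0681)^6
Discount factor: (1.0681)^6 = 1.484812
Price = $10,000.00 / 1.484812 = $6,734.86

$6,734.86


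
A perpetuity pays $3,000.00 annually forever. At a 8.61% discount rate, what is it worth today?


Formula: PV = C / r
Substituting: PV = $3,000.00 / 0.0861
PV = $34,843.21

$34,843.21


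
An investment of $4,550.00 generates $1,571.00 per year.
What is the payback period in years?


Formula: Payback = investment / annual cash flow
Substituting: Payback = $4,550.00 / $1,571.00
Payback = 2.8962 years

2.8962 years


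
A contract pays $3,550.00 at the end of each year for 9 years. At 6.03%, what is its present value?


Formula: PV = PMT * (1 - (1+r)^(-n)) / r
Discount factor: (1 + 0.0603)^(-9) = 0.590393
Bracket: 1 - 0.590393 = 0.409607
PV = $3,550.00 * 0.409607 / 0.0603 = $24,114.51

$24,114.51


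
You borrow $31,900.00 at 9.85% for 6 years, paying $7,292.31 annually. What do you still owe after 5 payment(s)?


Formula: Balance = PV*(1+r)^k - PMT*((1+r)^k - 1)/r
Growth: (1 + 0.0985)^5 = 1.599559
Accumulated factor: ((1+r)^k - 1)/r = 6.086895
Balance = $31,900.00 * 1.599559 - $7,292.31 * 6.086895
Balance = $6,638.41

$6,638.41


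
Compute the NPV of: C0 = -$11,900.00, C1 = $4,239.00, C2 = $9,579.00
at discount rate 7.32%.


Formula: NPV = C0 + C1/(1+r) + C2/(1+r)^2
Discount C1: $4,239.00 / (1 + 0.0732) = $3,949.87
Discount C2: $9,579.00 / (1 + 0.0732)^2 = $8,316.85
NPV = -$11,900.00 + $3,949.87 + $8,316.85 = $366.72

$366.72


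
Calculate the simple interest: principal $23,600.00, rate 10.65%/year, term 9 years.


Formula: I = P * r * t
Substituting: I = $23,600.00 * 0.1065 * 9
Step: I = $23,600.00 * 0.9585
I = $22,620.60

$22,620.60


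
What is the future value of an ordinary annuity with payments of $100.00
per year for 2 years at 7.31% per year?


Formula: FV = PMT * ((1+r)^n - 1) / r
Growth factor: (1 + 0.0731)^2 = 1.151544
Numerator: 1.151544 - 1 = 0.151544
FV = $100.00 * 0.151544 / 0.0731 = $207.31

$207.31


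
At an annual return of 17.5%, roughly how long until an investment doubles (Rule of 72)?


Formula: Years ≈ 72 / r
Substituting: Years ≈ 72 / 17.5
Years ≈ 4.1

4.1 years


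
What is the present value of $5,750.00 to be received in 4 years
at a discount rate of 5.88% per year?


Formula: PV = FV / (1 + r)^n
Substituting: PV = $5,750.00 / (1 + 0.0588)^4
Discount factor: (1.0588)^4 = 1.25677
PV = $5,750.00 / 1.25677 = $4,575.22

$4,575.22


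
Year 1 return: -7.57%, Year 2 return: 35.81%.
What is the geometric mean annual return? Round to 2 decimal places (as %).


Formula: Geometric mean = ((1+r1)*(1+r2))^(1/2) - 1
Product: (1 + -0.0757) * (1 + 0.3581) = 0.9243 * 1.3581 = 1.255292
Square root: 1.255292^0.5 = 1.120398
Geometric mean = 1.120398 - 1 = 0.120398
As percentage: 12.04%

12.04%


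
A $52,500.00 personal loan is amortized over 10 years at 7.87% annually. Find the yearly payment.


Formula: PMT = PV * r / (1 - (1+r)^(-n))
Denominator: 1 - (1 + 0.0787)^(-10) = 0.531194
Numerator: $52,500.00 * 0.0787 = 4131.75
PMT = 4131.75 / 0.531194 = $7,778.23

$7,778.23


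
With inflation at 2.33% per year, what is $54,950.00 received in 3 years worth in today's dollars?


Formula: Real value = nominal / (1 + inflation)^years
Price level: (1 + 0.0233)^3 = 1.071541
Real value = $54,950.00 / 1.071541 = $51,281.27

$51,281.27


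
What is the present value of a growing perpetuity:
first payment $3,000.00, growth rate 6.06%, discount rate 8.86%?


Formula: PV = C / (r - g)
Spread: r - g = 0.0886 - 0.0606 = 0.028
Substituting: PV = $3,000.00 / 0.028
PV = $107,142.86

$107,142.86


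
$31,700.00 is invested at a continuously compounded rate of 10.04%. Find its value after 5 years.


Formula: FV = P * e^(r*t)
Exponent: r*t = 0.1004 * 5 = 0.502
e^(0.502) = 1.652022
FV = $31,700.00 * 1.652022 = $52,369.10

$52,369.10


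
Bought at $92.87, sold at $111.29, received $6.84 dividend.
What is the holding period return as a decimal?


Formula: HPR = (P1 - P0 + D) / P0
Gain: $111.29 - $92.87 + $6.84 = $25.26
HPR = $25.26 / $92.87 = 0.272

0.272


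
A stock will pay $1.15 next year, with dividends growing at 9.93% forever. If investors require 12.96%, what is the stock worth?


Formula: P = D1 / (r - g)
Spread: r - g = 0.1296 - 0.0993 = 0.0303
Substituting: P = $1.15 / 0.0303
P = $37.95

$37.95


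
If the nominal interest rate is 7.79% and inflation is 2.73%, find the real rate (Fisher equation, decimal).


Formula: (1 + r_real) = (1 + r_nom) / (1 + inflation)
Substituting: (1 + r_real) = 1.0779 / 1.0273
(1 + r_real) = 1.049255
r_real = 1.049255 - 1 = 0.049255

0.049255


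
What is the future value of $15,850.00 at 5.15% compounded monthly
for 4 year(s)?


Formula: FV = P * (1 + r/m)^(m*t)
Period rate: r/m = 0.0515 / 12 = 0.004292
Total periods: m*t = 12 * 4 = 48
Growth factor: (1 + 0.004292)^48 = 1.228212
FV = $15,850.00 * 1.228212 = $19,467.16

$19,467.16


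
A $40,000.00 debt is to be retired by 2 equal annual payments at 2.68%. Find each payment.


Formula: PMT = PV * r / (1 - (1+r)^(-n))
Denominator: 1 - (1 + 0.0268)^(-2) = 0.05152
Numerator: $40,000.00 * 0.0268 = 1072.0
PMT = 1072.0 / 0.05152 = $20,807.54

$20,807.54


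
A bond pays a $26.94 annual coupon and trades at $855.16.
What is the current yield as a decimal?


Formula: Current yield = annual coupon / price
Substituting: CY = $26.94 / $855.16
CY = 0.031503

0.031503


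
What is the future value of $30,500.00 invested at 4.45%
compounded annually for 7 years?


Formula: FV = P * (1 + r)^n
Substituting: FV = $30,500.00 * (1 + 0.0445)^7
Growth factor: (1.0445)^7 = 1.35631
FV = $30,500.00 * 1.35631 = $41,367.47

$41,367.47


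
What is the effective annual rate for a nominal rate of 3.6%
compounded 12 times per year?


Formula: EAR = (1 + r/m)^m - 1
Period rate: r/m = 0.036 / 12 = 0.003
Compounding: (1 + 0.003)^12 = 1.0366
EAR = 1.0366 - 1 = 0.0366

0.0366


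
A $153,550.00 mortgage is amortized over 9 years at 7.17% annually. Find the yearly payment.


Formula: PMT = PV * r / (1 - (1+r)^(-n))
Denominator: 1 - (1 + 0.0717)^(-9) = 0.463783
Numerator: $153,550.00 * 0.0717 = 11009.535
PMT = 11009.535 / 0.463783 = $23,738.57

$23,738.57


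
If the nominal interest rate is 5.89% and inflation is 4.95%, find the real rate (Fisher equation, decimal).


Formula: (1 + r_real) = (1 + r_nom) / (1 + inflation)
Substituting: (1 + r_real) = 1.0589 / 1.0495
(1 + r_real) = 1.008957
r_real = 1.008957 - 1 = 0.008957

0.008957


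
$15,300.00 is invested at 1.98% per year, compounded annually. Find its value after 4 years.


Formula: FV = P * (1 + r)^n
Substituting: FV = $15,300.00 * (1 + 0.0198)^4
Growth factor: (1.0198)^4 = 1.081583
FV = $15,300.00 * 1.081583 = $16,548.23

$16,548.23


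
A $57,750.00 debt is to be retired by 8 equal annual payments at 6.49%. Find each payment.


Formula: PMT = PV * r / (1 - (1+r)^(-n))
Denominator: 1 - (1 + 0.0649)^(-8) = 0.395315
Numerator: $57,750.00 * 0.0649 = 3747.975
PMT = 3747.975 / 0.395315 = $9,480.99

$9,480.99


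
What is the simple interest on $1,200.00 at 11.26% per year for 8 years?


Formula: I = P * r * t
Substituting: I = $1,200.00 * 0.1126 * 8
Step: I = $1,200.00 * 0.9008
I = $1,080.96

$1,080.96


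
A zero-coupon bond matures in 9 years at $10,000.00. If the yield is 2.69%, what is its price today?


Formula: Price = FV / (1 + r)^n
Substituting: Price = $10,000.00 / (1 + 0.0269)^9
Discount factor: (1.0269)^9 = 1.269853
Price = $10,000.00 / 1.269853 = $7,874.93

$7,874.93


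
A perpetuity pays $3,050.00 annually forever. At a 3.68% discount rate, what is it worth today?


Formula: PV = C / r
Substituting: PV = $3,050.00 / 0.0368
PV = $82,880.43

$82,880.43


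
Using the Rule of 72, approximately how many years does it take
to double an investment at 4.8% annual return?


Formula: Years ≈ 72 / r
Substituting: Years ≈ 72 / 4.8
Years ≈ 15.0

15.0 years


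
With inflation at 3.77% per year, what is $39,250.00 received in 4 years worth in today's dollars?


Formula: Real value = nominal / (1 + inflation)^years
Price level: (1 + 0.0377)^4 = 1.159544
Real value = $39,250.00 / 1.159544 = $33,849.51

$33,849.51


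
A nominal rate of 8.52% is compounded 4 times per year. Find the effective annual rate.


Formula: EAR = (1 + r/m)^m - 1
Period rate: r/m = 0.0852 / 4 = 0.0213
Compounding: (1 + 0.0213)^4 = 1.087961
EAR = 1.087961 - 1 = 0.087961

0.087961


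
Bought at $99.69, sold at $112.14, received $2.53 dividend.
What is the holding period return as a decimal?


Formula: HPR = (P1 - P0 + D) / P0
Gain: $112.14 - $99.69 + $2.53 = $14.98
HPR = $14.98 / $99.69 = 0.1503

0.1503


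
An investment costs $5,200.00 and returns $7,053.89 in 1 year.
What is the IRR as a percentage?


Formula: IRR = C1/C0 - 1
Substituting: IRR = $7,053.89 / $5,200.00 - 1
Ratio: 1.356517 - 1 = 0.356517
IRR = 35.6517%

35.6517%


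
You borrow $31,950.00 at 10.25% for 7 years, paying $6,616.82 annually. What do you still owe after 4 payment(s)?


Formula: Balance = PV*(1+r)^k - PMT*((1+r)^k - 1)/r
Growth: (1 + 0.1025)^4 = 1.477455
Accumulated factor: ((1+r)^k - 1)/r = 4.658102
Balance = $31,950.00 * 1.477455 - $6,616.82 * 4.658102
Balance = $16,382.88

$16,382.88


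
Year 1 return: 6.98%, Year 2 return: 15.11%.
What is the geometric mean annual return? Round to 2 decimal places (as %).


Formula: Geometric mean = ((1+r1)*(1+r2))^(1/2) - 1
Product: (1 + 0.0698) * (1 + 0.1511) = 1.0698 * 1.1511 = 1.231447
Square root: 1.231447^0.5 = 1.109706
Geometric mean = 1.109706 - 1 = 0.109706
As percentage: 10.97%

10.97%


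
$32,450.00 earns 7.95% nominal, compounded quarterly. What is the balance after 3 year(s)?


Formula: FV = P * (1 + r/m)^(m*t)
Period rate: r/m = 0.0795 / 4 = 0.019875
Total periods: m*t = 4 * 3 = 12
Growth factor: (1 + 0.019875)^12 = 1.266378
FV = $32,450.00 * 1.266378 = $41,093.97

$41,093.97


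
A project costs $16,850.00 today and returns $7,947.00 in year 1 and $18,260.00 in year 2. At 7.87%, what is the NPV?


Formula: NPV = C0 + C1/(1+r) + C2/(1+r)^2
Discount C1: $7,947.00 / (1 + 0.0787) = $7,367.20
Discount C2: $18,260.00 / (1 + 0.0787)^2 = $15,692.76
NPV = -$16,850.00 + $7,367.20 + $15,692.76 = $6,209.96

$6,209.96


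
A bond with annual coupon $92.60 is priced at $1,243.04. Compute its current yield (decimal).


Formula: Current yield = annual coupon / price
Substituting: CY = $92.60 / $1,243.04
CY = 0.074495

0.074495


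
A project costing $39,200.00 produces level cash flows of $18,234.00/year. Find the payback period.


Formula: Payback = investment / annual cash flow
Substituting: Payback = $39,200.00 / $18,234.00
Payback = 2.1498 years

2.1498 years


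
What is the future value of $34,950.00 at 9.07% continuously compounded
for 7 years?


Formula: FV = P * e^(r*t)
Exponent: r*t = 0.0907 * 7 = 0.6349
e^(0.6349) = 1.886833
FV = $34,950.00 * 1.886833 = $65,944.83

$65,944.83


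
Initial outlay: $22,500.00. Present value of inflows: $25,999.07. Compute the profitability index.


Formula: PI = PV(cash flows) / initial investment
Substituting: PI = $25,999.07 / $22,500.00
PI = 1.1555

1.1555


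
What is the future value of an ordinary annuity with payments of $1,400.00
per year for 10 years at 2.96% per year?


Formula: FV = PMT * ((1+r)^n - 1) / r
Growth factor: (1 + 0.0296)^10 = 1.338706
Numerator: 1.338706 - 1 = 0.338706
FV = $1,400.00 * 0.338706 / 0.0296 = $16,019.90

$16,019.90


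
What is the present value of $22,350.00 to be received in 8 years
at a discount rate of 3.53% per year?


Formula: PV = FV / (1 + r)^n
Substituting: PV = $22,350.00 / (1 + 0.0353)^8
Discount factor: (1.0353)^8 = 1.319866
PV = $22,350.00 / 1.319866 = $16,933.54

$16,933.54


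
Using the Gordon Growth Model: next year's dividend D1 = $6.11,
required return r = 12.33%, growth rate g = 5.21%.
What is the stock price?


Formula: P = D1 / (r - g)
Spread: r - g = 0.1233 - 0.0521 = 0.0712
Substituting: P = $6.11 / 0.0712
P = $85.81

$85.81


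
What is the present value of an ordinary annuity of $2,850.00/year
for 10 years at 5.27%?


Formula: PV = PMT * (1 - (1+r)^(-n)) / r
Discount factor: (1 + 0.0527)^(-10) = 0.598348
Bracket: 1 - 0.598348 = 0.401652
PV = $2,850.00 * 0.401652 / 0.0527 = $21,721.22

$21,721.22


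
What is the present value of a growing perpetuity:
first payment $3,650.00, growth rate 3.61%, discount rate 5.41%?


Formula: PV = C / (r - g)
Spread: r - g = 0.0541 - 0.0361 = 0.018
Substituting: PV = $3,650.00 / 0.018
PV = $202,777.78

$202,777.78


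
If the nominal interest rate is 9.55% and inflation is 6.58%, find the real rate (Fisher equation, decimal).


Formula: (1 + r_real) = (1 + r_nom) / (1 + inflation)
Substituting: (1 + r_real) = 1.0955 / 1.0658
(1 + r_real) = 1.027866
r_real = 1.027866 - 1 = 0.027866

0.027866


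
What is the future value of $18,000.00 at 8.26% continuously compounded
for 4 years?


Formula: FV = P * e^(r*t)
Exponent: r*t = 0.0826 * 4 = 0.3304
e^(0.3304) = 1.391525
FV = $18,000.00 * 1.391525 = $25,047.44

$25,047.44


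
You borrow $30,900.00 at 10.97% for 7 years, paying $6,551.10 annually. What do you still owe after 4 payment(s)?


Formula: Balance = PV*(1+r)^k - PMT*((1+r)^k - 1)/r
Growth: (1 + 0.1097)^4 = 1.51643
Accumulated factor: ((1+r)^k - 1)/r = 4.707656
Balance = $30,900.00 * 1.51643 - $6,551.10 * 4.707656
Balance = $16,017.36

$16,017.36


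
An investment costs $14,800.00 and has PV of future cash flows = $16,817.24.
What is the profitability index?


Formula: PI = PV(cash flows) / initial investment
Substituting: PI = $16,817.24 / $14,800.00
PI = 1.1363

1.1363


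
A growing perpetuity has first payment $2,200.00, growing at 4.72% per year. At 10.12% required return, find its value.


Formula: PV = C / (r - g)
Spread: r - g = 0.1012 - 0.0472 = 0.054
Substituting: PV = $2,200.00 / 0.054
PV = $40,740.74

$40,740.74


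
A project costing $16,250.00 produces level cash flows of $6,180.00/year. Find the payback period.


Formula: Payback = investment / annual cash flow
Substituting: Payback = $16,250.00 / $6,180.00
Payback = 2.6294 years

2.6294 years


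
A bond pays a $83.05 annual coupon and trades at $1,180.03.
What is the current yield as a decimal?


Formula: Current yield = annual coupon / price
Substituting: CY = $83.05 / $1,180.03
CY = 0.07038

0.07038


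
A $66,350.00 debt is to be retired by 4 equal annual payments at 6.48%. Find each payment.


Formula: PMT = PV * r / (1 - (1+r)^(-n))
Denominator: 1 - (1 + 0.0648)^(-4) = 0.222093
Numerator: $66,350.00 * 0.0648 = 4299.48
PMT = 4299.48 / 0.222093 = $19,358.94

$19,358.94


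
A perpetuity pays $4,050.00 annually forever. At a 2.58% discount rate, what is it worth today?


Formula: PV = C / r
Substituting: PV = $4,050.00 / 0.0258
PV = $156,976.74

$156,976.74


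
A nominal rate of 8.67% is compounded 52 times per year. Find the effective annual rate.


Formula: EAR = (1 + r/m)^m - 1
Period rate: r/m = 0.0867 / 52 = 0.001667
Compounding: (1 + 0.001667)^52 = 1.090491
EAR = 1.090491 - 1 = 0.090491

0.090491


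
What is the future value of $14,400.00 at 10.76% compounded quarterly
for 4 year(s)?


Formula: FV = P * (1 + r/m)^(m*t)
Period rate: r/m = 0.1076 / 4 = 0.0269
Total periods: m*t = 4 * 4 = 16
Growth factor: (1 + 0.0269)^16 = 1.529151
FV = $14,400.00 * 1.529151 = $22,019.78

$22,019.78


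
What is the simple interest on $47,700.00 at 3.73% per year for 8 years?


Formula: I = P * r * t
Substituting: I = $47,700.00 * 0.0373 * 8
Step: I = $47,700.00 * 0.2984
I = $14,233.68

$14,233.68


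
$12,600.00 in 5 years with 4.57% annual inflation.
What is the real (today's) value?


Formula: Real value = nominal / (1 + inflation)^years
Price level: (1 + 0.0457)^5 = 1.250361
Real value = $12,600.00 / 1.250361 = $10,077.09

$10,077.09


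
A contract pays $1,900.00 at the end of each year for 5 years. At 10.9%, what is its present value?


Formula: PV = PMT * (1 - (1+r)^(-n)) / r
Discount factor: (1 + 0.109)^(-5) = 0.596132
Bracket: 1 - 0.596132 = 0.403868
PV = $1,900.00 * 0.403868 / 0.109 = $7,039.90

$7,039.90


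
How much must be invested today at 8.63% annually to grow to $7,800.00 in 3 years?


Formula: PV = FV / (1 + r)^n
Substituting: PV = $7,800.00 / (1 + 0.0863)^3
Discount factor: (1.0863)^3 = 1.281886
PV = $7,800.00 / 1.281886 = $6,084.79

$6,084.79


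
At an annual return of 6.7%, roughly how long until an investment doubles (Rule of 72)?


Formula: Years ≈ 72 / r
Substituting: Years ≈ 72 / 6.7
Years ≈ 10.7

10.7 years


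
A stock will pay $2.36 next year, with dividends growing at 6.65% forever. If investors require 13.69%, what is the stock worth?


Formula: P = D1 / (r - g)
Spread: r - g = 0.1369 - 0.0665 = 0.0704
Substituting: P = $2.36 / 0.0704
P = $33.52

$33.52


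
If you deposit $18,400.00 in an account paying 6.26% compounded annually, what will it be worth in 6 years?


Formula: FV = P * (1 + r)^n
Substituting: FV = $18,400.00 * (1 + 0.0626)^6
Growth factor: (1.0626)^6 = 1.439524
FV = $18,400.00 * 1.439524 = $26,487.24

$26,487.24


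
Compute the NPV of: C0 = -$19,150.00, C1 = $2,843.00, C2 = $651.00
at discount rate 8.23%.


Formula: NPV = C0 + C1/(1+r) + C2/(1+r)^2
Discount C1: $2,843.00 / (1 + 0.0823) = $2,626.81
Discount C2: $651.00 / (1 + 0.0823)^2 = $555.76
NPV = -$19,150.00 + $2,626.81 + $555.76 = -$15,967.43

-$15,967.43


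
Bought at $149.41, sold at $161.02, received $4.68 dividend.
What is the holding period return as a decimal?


Formula: HPR = (P1 - P0 + D) / P0
Gain: $161.02 - $149.41 + $4.68 = $16.29
HPR = $16.29 / $149.41 = 0.109

0.109


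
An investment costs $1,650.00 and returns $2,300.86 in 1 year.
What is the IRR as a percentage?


Formula: IRR = C1/C0 - 1
Substituting: IRR = $2,300.86 / $1,650.00 - 1
Ratio: 1.394461 - 1 = 0.394461
IRR = 39.4461%

39.4461%


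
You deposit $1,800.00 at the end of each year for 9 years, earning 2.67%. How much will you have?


Formula: FV = PMT * ((1+r)^n - 1) / r
Growth factor: (1 + 0.0267)^9 = 1.267629
Numerator: 1.267629 - 1 = 0.267629
FV = $1,800.00 * 0.267629 / 0.0267 = $18,042.38

$18,042.38


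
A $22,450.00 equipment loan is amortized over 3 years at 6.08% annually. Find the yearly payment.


Formula: PMT = PV * r / (1 - (1+r)^(-n))
Denominator: 1 - (1 + 0.0608)^(-3) = 0.162279
Numerator: $22,450.00 * 0.0608 = 1364.96
PMT = 1364.96 / 0.162279 = $8,411.20

$8,411.20


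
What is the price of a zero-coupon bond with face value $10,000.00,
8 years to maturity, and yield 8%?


Formula: Price = FV / (1 + r)^n
Substituting: Price = $10,000.00 / (1 + 0.08)^8
Discount factor: (1.08)^8 = 1.85093
Price = $10,000.00 / 1.85093 = $5,402.69

$5,402.69


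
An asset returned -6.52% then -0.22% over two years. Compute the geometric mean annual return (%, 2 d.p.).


Formula: Geometric mean = ((1+r1)*(1+r2))^(1/2) - 1
Product: (1 + -0.0652) * (1 + -0.0022) = 0.9348 * 0.9978 = 0.932743
Square root: 0.932743^0.5 = 0.965786
Geometric mean = 0.965786 - 1 = -0.034214
As percentage: -3.42%

-3.42%


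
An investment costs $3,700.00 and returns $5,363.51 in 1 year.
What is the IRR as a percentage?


Formula: IRR = C1/C0 - 1
Substituting: IRR = $5,363.51 / $3,700.00 - 1
Ratio: 1.449597 - 1 = 0.449597
IRR = 44.9597%

44.9597%


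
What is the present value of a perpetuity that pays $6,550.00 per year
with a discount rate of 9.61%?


Formula: PV = C / r
Substituting: PV = $6,550.00 / 0.0961
PV = $68,158.17

$68,158.17


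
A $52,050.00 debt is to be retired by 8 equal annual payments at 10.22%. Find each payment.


Formula: PMT = PV * r / (1 - (1+r)^(-n))
Denominator: 1 - (1 + 0.1022)^(-8) = 0.54089
Numerator: $52,050.00 * 0.1022 = 5319.51
PMT = 5319.51 / 0.54089 = $9,834.74

$9,834.74


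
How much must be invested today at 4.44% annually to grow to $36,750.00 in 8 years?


Formula: PV = FV / (1 + r)^n
Substituting: PV = $36,750.00 / (1 + 0.0444)^8
Discount factor: (1.0444)^8 = 1.415582
PV = $36,750.00 / 1.415582 = $25,961.06

$25,961.06


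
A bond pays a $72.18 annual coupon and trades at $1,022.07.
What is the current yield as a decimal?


Formula: Current yield = annual coupon / price
Substituting: CY = $72.18 / $1,022.07
CY = 0.070621

0.070621


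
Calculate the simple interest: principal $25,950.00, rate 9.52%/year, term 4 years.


Formula: I = P * r * t
Substituting: I = $25,950.00 * 0.0952 * 4
Step: I = $25,950.00 * 0.3808
I = $9,881.76

$9,881.76


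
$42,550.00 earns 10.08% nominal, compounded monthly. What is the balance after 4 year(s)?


Formula: FV = P * (1 + r/m)^(m*t)
Period rate: r/m = 0.1008 / 12 = 0.0084
Total periods: m*t = 12 * 4 = 48
Growth factor: (1 + 0.0084)^48 = 1.494088
FV = $42,550.00 * 1.494088 = $63,573.44

$63,573.44


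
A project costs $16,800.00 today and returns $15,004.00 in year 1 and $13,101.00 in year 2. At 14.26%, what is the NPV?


Formula: NPV = C0 + C1/(1+r) + C2/(1+r)^2
Discount C1: $15,004.00 / (1 + 0.1426) = $13,131.45
Discount C2: $13,101.00 / (1 + 0.1426)^2 = $10,034.97
NPV = -$16,800.00 + $13,131.45 + $10,034.97 = $6,366.42

$6,366.42


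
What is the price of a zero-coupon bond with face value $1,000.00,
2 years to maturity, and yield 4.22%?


Formula: Price = FV / (1 + r)^n
Substituting: Price = $1,000.00 / (1 + 0.0422)^2
Discount factor: (1.0422)^2 = 1.086181
Price = $1,000.00 / 1.086181 = $920.66

$920.66


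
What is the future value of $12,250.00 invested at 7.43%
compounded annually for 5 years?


Formula: FV = P * (1 + r)^n
Substituting: FV = $12,250.00 * (1 + 0.0743)^5
Growth factor: (1.0743)^5 = 1.430961
FV = $12,250.00 * 1.430961 = $17,529.28

$17,529.28


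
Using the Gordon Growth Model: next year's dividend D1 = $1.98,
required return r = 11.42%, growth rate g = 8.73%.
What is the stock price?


Formula: P = D1 / (r - g)
Spread: r - g = 0.1142 - 0.0873 = 0.0269
Substituting: P = $1.98 / 0.0269
P = $73.61

$73.61


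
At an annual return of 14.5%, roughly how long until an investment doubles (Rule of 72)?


Formula: Years ≈ 72 / r
Substituting: Years ≈ 72 / 14.5
Years ≈ 5.0

5.0 years


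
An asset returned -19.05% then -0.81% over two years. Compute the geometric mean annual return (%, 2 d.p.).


Formula: Geometric mean = ((1+r1)*(1+r2))^(1/2) - 1
Product: (1 + -0.1905) * (1 + -0.0081) = 0.8095 * 0.9919 = 0.802943
Square root: 0.802943^0.5 = 0.896071
Geometric mean = 0.896071 - 1 = -0.103929
As percentage: -10.39%

-10.39%


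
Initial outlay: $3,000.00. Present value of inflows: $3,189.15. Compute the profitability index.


Formula: PI = PV(cash flows) / initial investment
Substituting: PI = $3,189.15 / $3,000.00
PI = 1.0631

1.0631


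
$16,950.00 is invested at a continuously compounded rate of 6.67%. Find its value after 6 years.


Formula: FV = P * e^(r*t)
Exponent: r*t = 0.0667 * 6 = 0.4002
e^(0.4002) = 1.492123
FV = $16,950.00 * 1.492123 = $25,291.49

$25,291.49


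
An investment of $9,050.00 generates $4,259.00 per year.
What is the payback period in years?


Formula: Payback = investment / annual cash flow
Substituting: Payback = $9,050.00 / $4,259.00
Payback = 2.1249 years

2.1249 years


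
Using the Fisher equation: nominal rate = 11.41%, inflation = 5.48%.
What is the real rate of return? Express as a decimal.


Formula: (1 + r_real) = (1 + r_nom) / (1 + inflation)
Substituting: (1 + r_real) = 1.1141 / 1.0548
(1 + r_real) = 1.056219
r_real = 1.056219 - 1 = 0.056219

0.056219


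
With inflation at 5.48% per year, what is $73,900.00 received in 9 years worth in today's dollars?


Formula: Real value = nominal / (1 + inflation)^years
Price level: (1 + 0.0548)^9 = 1.616334
Real value = $73,900.00 / 1.616334 = $45,720.75

$45,720.75


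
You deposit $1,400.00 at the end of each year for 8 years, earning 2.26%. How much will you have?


Formula: FV = PMT * ((1+r)^n - 1) / r
Growth factor: (1 + 0.0226)^8 = 1.195766
Numerator: 1.195766 - 1 = 0.195766
FV = $1,400.00 * 0.195766 / 0.0226 = $12,127.12

$12,127.12


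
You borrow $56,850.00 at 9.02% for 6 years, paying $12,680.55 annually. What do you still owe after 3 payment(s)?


Formula: Balance = PV*(1+r)^k - PMT*((1+r)^k - 1)/r
Growth: (1 + 0.0902)^3 = 1.295742
Accumulated factor: ((1+r)^k - 1)/r = 3.278736
Balance = $56,850.00 * 1.295742 - $12,680.55 * 3.278736
Balance = $32,086.76

$32,086.76


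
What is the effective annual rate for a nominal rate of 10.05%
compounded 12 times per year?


Formula: EAR = (1 + r/m)^m - 1
Period rate: r/m = 0.1005 / 12 = 0.008375
Compounding: (1 + 0.008375)^12 = 1.105261
EAR = 1.105261 - 1 = 0.105261

0.105261


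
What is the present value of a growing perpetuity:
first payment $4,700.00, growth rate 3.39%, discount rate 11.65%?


Formula: PV = C / (r - g)
Spread: r - g = 0.1165 - 0.0339 = 0.0826
Substituting: PV = $4,700.00 / 0.0826
PV = $56,900.73

$56,900.73


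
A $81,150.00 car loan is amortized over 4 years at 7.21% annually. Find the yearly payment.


Formula: PMT = PV * r / (1 - (1+r)^(-n))
Denominator: 1 - (1 + 0.0721)^(-4) = 0.243065
Numerator: $81,150.00 * 0.0721 = 5850.915
PMT = 5850.915 / 0.243065 = $24,071.44

$24,071.44


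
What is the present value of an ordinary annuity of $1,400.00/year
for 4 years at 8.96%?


Formula: PV = PMT * (1 - (1+r)^(-n)) / r
Discount factor: (1 + 0.0896)^(-4) = 0.709466
Bracket: 1 - 0.709466 = 0.290534
PV = $1,400.00 * 0.290534 / 0.0896 = $4,539.59

$4,539.59


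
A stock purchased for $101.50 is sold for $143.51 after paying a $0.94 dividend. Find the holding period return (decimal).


Formula: HPR = (P1 - P0 + D) / P0
Gain: $143.51 - $101.50 + $0.94 = $42.95
HPR = $42.95 / $101.50 = 0.4232

0.4232


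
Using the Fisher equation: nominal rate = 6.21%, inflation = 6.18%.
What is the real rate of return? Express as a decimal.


Formula: (1 + r_real) = (1 + r_nom) / (1 + inflation)
Substituting: (1 + r_real) = 1.0621 / 1.0618
(1 + r_real) = 1.000283
r_real = 1.000283 - 1 = 0.000283

0.000283


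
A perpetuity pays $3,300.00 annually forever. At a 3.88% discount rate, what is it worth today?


Formula: PV = C / r
Substituting: PV = $3,300.00 / 0.0388
PV = $85,051.55

$85,051.55


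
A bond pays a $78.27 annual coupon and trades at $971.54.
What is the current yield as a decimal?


Formula: Current yield = annual coupon / price
Substituting: CY = $78.27 / $971.54
CY = 0.080563

0.080563


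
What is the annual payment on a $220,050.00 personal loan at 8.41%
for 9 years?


Formula: PMT = PV * r / (1 - (1+r)^(-n))
Denominator: 1 - (1 + 0.0841)^(-9) = 0.516523
Numerator: $220,050.00 * 0.0841 = 18506.205
PMT = 18506.205 / 0.516523 = $35,828.43

$35,828.43


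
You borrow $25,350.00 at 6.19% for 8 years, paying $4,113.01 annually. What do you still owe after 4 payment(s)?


Formula: Balance = PV*(1+r)^k - PMT*((1+r)^k - 1)/r
Growth: (1 + 0.0619)^4 = 1.271553
Accumulated factor: ((1+r)^k - 1)/r = 4.386964
Balance = $25,350.00 * 1.271553 - $4,113.01 * 4.386964
Balance = $14,190.24

$14,190.24


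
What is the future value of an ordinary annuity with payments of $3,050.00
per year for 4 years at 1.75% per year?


Formula: FV = PMT * ((1+r)^n - 1) / r
Growth factor: (1 + 0.0175)^4 = 1.071859
Numerator: 1.071859 - 1 = 0.071859
FV = $3,050.00 * 0.071859 / 0.0175 = $12,524.00

$12,524.00


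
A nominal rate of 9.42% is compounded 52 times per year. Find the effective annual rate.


Formula: EAR = (1 + r/m)^m - 1
Period rate: r/m = 0.0942 / 52 = 0.001812
Compounding: (1 + 0.001812)^52 = 1.098686
EAR = 1.098686 - 1 = 0.098686

0.098686


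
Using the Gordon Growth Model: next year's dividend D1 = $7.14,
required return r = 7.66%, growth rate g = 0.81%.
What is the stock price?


Formula: P = D1 / (r - g)
Spread: r - g = 0.0766 - 0.0081 = 0.0685
Substituting: P = $7.14 / 0.0685
P = $104.23

$104.23


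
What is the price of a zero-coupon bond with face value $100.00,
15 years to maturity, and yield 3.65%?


Formula: Price = FV / (1 + r)^n
Substituting: Price = $100.00 / (1 + 0.0365)^15
Discount factor: (1.0365)^15 = 1.712141
Price = $100.00 / 1.712141 = $58.41

$58.41


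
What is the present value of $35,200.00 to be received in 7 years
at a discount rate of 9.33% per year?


Formula: PV = FV / (1 + r)^n
Substituting: PV = $35,200.00 / (1 + 0.0933)^7
Discount factor: (1.0933)^7 = 1.867134
PV = $35,200.00 / 1.867134 = $18,852.43

$18,852.43


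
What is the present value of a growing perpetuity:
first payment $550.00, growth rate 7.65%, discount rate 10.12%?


Formula: PV = C / (r - g)
Spread: r - g = 0.1012 - 0.0765 = 0.0247
Substituting: PV = $550.00 / 0.0247
PV = $22,267.21

$22,267.21


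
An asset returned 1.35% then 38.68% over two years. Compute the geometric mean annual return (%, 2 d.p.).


Formula: Geometric mean = ((1+r1)*(1+r2))^(1/2) - 1
Product: (1 + 0.0135) * (1 + 0.3868) = 1.0135 * 1.3868 = 1.405522
Square root: 1.405522^0.5 = 1.185547
Geometric mean = 1.185547 - 1 = 0.185547
As percentage: 18.55%

18.55%


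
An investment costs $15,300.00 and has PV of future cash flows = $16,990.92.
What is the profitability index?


Formula: PI = PV(cash flows) / initial investment
Substituting: PI = $16,990.92 / $15,300.00
PI = 1.1105

1.1105


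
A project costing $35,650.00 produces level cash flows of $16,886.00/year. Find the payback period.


Formula: Payback = investment / annual cash flow
Substituting: Payback = $35,650.00 / $16,886.00
Payback = 2.1112 years

2.1112 years


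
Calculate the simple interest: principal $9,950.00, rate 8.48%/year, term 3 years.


Formula: I = P * r * t
Substituting: I = $9,950.00 * 0.0848 * 3
Step: I = $9,950.00 * 0.2544
I = $2,531.28

$2,531.28


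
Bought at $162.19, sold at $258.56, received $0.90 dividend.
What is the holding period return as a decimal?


Formula: HPR = (P1 - P0 + D) / P0
Gain: $258.56 - $162.19 + $0.90 = $97.27
HPR = $97.27 / $162.19 = 0.5997

0.5997


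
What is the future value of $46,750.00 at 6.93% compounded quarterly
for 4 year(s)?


Formula: FV = P * (1 + r/m)^(m*t)
Period rate: r/m = 0.0693 / 4 = 0.017325
Total periods: m*t = 4 * 4 = 16
Growth factor: (1 + 0.017325)^16 = 1.316302
FV = $46,750.00 * 1.316302 = $61,537.11

$61,537.11


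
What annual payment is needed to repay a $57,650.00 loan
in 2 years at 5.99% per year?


Formula: PMT = PV * r / (1 - (1+r)^(-n))
Denominator: 1 - (1 + 0.0599)^(-2) = 0.109836
Numerator: $57,650.00 * 0.0599 = 3453.235
PMT = 3453.235 / 0.109836 = $31,440.03

$31,440.03


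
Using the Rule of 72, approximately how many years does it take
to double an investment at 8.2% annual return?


Formula: Years ≈ 72 / r
Substituting: Years ≈ 72 / 8.2
Years ≈ 8.8

8.8 years


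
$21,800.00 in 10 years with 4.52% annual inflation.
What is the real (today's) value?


Formula: Real value = nominal / (1 + inflation)^years
Price level: (1 + 0.0452)^10 = 1.555944
Real value = $21,800.00 / 1.555944 = $14,010.79

$14,010.79


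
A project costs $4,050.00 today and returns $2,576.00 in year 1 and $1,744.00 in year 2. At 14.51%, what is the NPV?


Formula: NPV = C0 + C1/(1+r) + C2/(1+r)^2
Discount C1: $2,576.00 / (1 + 0.1451) = $2,249.59
Discount C2: $1,744.00 / (1 + 0.1451)^2 = $1,330.02
NPV = -$4,050.00 + $2,249.59 + $1,330.02 = -$470.39

-$470.39


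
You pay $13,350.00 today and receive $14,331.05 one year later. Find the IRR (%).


Formula: IRR = C1/C0 - 1
Substituting: IRR = $14,331.05 / $13,350.00 - 1
Ratio: 1.073487 - 1 = 0.073487
IRR = 7.3487%

7.3487%


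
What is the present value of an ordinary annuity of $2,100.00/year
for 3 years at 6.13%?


Formula: PV = PMT * (1 - (1+r)^(-n)) / r
Discount factor: (1 + 0.0613)^(-3) = 0.836538
Bracket: 1 - 0.836538 = 0.163462
PV = $2,100.00 * 0.163462 / 0.0613 = $5,599.85

$5,599.85


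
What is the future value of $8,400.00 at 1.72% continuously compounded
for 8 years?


Formula: FV = P * e^(r*t)
Exponent: r*t = 0.0172 * 8 = 0.1376
e^(0.1376) = 1.147516
FV = $8,400.00 * 1.147516 = $9,639.14

$9,639.14


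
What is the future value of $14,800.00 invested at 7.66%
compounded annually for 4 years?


Formula: FV = P * (1 + r)^n
Substituting: FV = $14,800.00 * (1 + 0.0766)^4
Growth factor: (1.0766)^4 = 1.343438
FV = $14,800.00 * 1.343438 = $19,882.88

$19,882.88


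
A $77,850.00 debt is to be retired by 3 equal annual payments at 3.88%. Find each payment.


Formula: PMT = PV * r / (1 - (1+r)^(-n))
Denominator: 1 - (1 + 0.0388)^(-3) = 0.107919
Numerator: $77,850.00 * 0.0388 = 3020.58
PMT = 3020.58 / 0.107919 = $27,989.27

$27,989.27


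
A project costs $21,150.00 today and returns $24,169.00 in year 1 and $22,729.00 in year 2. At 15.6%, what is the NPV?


Formula: NPV = C0 + C1/(1+r) + C2/(1+r)^2
Discount C1: $24,169.00 / (1 + 0.156) = $20,907.44
Discount C2: $22,729.00 / (1 + 0.156)^2 = $17,008.45
NPV = -$21,150.00 + $20,907.44 + $17,008.45 = $16,765.89

$16,765.89


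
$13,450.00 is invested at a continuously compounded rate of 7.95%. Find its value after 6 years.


Formula: FV = P * e^(r*t)
Exponent: r*t = 0.0795 * 6 = 0.477
e^(0.477) = 1.611233
FV = $13,450.00 * 1.611233 = $21,671.09

$21,671.09


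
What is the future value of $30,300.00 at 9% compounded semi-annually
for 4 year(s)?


Formula: FV = P * (1 + r/m)^(m*t)
Period rate: r/m = 0.09 / 2 = 0.045
Total periods: m*t = 2 * 4 = 8
Growth factor: (1 + 0.045)^8 = 1.422101
FV = $30,300.00 * 1.422101 = $43,089.65

$43,089.65


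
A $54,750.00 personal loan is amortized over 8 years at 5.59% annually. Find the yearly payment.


Formula: PMT = PV * r / (1 - (1+r)^(-n))
Denominator: 1 - (1 + 0.0559)^(-8) = 0.352831
Numerator: $54,750.00 * 0.0559 = 3060.525
PMT = 3060.525 / 0.352831 = $8,674.19

$8,674.19


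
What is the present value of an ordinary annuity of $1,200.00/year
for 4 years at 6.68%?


Formula: PV = PMT * (1 - (1+r)^(-n)) / r
Discount factor: (1 + 0.0668)^(-4) = 0.77209
Bracket: 1 - 0.77209 = 0.22791
PV = $1,200.00 * 0.22791 / 0.0668 = $4,094.19

$4,094.19


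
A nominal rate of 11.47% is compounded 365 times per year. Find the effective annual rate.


Formula: EAR = (1 + r/m)^m - 1
Period rate: r/m = 0.1147 / 365 = 0.000314
Compounding: (1 + 0.000314)^365 = 1.121517
EAR = 1.121517 - 1 = 0.121517

0.121517


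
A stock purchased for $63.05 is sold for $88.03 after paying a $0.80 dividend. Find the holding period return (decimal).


Formula: HPR = (P1 - P0 + D) / P0
Gain: $88.03 - $63.05 + $0.80 = $25.78
HPR = $25.78 / $63.05 = 0.4089

0.4089


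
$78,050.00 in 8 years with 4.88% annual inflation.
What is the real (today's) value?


Formula: Real value = nominal / (1 + inflation)^years
Price level: (1 + 0.0488)^8 = 1.464001
Real value = $78,050.00 / 1.464001 = $53,312.80

$53,312.80


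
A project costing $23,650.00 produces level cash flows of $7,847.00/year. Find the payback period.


Formula: Payback = investment / annual cash flow
Substituting: Payback = $23,650.00 / $7,847.00
Payback = 3.0139 years

3.0139 years


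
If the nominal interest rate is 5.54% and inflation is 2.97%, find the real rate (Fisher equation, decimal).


Formula: (1 + r_real) = (1 + r_nom) / (1 + inflation)
Substituting: (1 + r_real) = 1.0554 / 1.0297
(1 + r_real) = 1.024959
r_real = 1.024959 - 1 = 0.024959

0.024959


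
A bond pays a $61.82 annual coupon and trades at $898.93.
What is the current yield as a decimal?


Formula: Current yield = annual coupon / price
Substituting: CY = $61.82 / $898.93
CY = 0.068771

0.068771


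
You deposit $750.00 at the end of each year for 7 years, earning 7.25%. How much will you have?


Formula: FV = PMT * ((1+r)^n - 1) / r
Growth factor: (1 + 0.0725)^7 = 1.632229
Numerator: 1.632229 - 1 = 0.632229
FV = $750.00 * 0.632229 / 0.0725 = $6,540.30

$6,540.30


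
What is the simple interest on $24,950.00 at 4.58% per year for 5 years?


Formula: I = P * r * t
Substituting: I = $24,950.00 * 0.0458 * 5
Step: I = $24,950.00 * 0.229
I = $5,713.55

$5,713.55


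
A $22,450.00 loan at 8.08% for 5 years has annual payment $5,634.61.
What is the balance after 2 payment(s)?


Formula: Balance = PV*(1+r)^k - PMT*((1+r)^k - 1)/r
Growth: (1 + 0.0808)^2 = 1.168129
Accumulated factor: ((1+r)^k - 1)/r = 2.0808
Balance = $22,450.00 * 1.168129 - $5,634.61 * 2.0808
Balance = $14,499.99

$14,499.99


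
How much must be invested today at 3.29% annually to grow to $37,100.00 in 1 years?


Formula: PV = FV / (1 + r)^n
Substituting: PV = $37,100.00 / (1 + 0.0329)^1
Discount factor: (1.0329)^1 = 1.0329
PV = $37,100.00 / 1.0329 = $35,918.29

$35,918.29


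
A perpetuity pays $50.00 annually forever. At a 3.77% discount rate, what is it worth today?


Formula: PV = C / r
Substituting: PV = $50.00 / 0.0377
PV = $1,326.26

$1,326.26


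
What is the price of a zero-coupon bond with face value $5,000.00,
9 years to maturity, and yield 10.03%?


Formula: Price = FV / (1 + r)^n
Substituting: Price = $5,000.00 / (1 + 0.1003)^9
Discount factor: (1.1003)^9 = 2.363742
Price = $5,000.00 / 2.363742 = $2,115.29

$2,115.29


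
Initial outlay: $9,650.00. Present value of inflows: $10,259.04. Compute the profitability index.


Formula: PI = PV(cash flows) / initial investment
Substituting: PI = $10,259.04 / $9,650.00
PI = 1.0631

1.0631


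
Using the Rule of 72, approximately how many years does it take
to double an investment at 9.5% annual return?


Formula: Years ≈ 72 / r
Substituting: Years ≈ 72 / 9.5
Years ≈ 7.6

7.6 years


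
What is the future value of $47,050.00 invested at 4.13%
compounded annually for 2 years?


Formula: FV = P * (1 + r)^n
Substituting: FV = $47,050.00 * (1 + 0.0413)^2
Growth factor: (1.0413)^2 = 1.084306
FV = $47,050.00 * 1.084306 = $51,016.58

$51,016.58


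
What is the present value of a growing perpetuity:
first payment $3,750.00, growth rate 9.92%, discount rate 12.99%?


Formula: PV = C / (r - g)
Spread: r - g = 0.1299 - 0.0992 = 0.0307
Substituting: PV = $3,750.00 / 0.0307
PV = $122,149.84

$122,149.84


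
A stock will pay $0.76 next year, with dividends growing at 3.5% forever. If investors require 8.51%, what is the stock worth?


Formula: P = D1 / (r - g)
Spread: r - g = 0.0851 - 0.035 = 0.0501
Substituting: P = $0.76 / 0.0501
P = $15.17

$15.17


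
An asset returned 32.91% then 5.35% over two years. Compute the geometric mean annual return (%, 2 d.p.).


Formula: Geometric mean = ((1+r1)*(1+r2))^(1/2) - 1
Product: (1 + 0.3291) * (1 + 0.0535) = 1.3291 * 1.0535 = 1.400207
Square root: 1.400207^0.5 = 1.183303
Geometric mean = 1.183303 - 1 = 0.183303
As percentage: 18.33%

18.33%


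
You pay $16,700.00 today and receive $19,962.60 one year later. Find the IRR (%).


Formula: IRR = C1/C0 - 1
Substituting: IRR = $19,962.60 / $16,700.00 - 1
Ratio: 1.195365 - 1 = 0.195365
IRR = 19.5365%

19.5365%


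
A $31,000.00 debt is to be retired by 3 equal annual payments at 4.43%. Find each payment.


Formula: PMT = PV * r / (1 - (1+r)^(-n))
Denominator: 1 - (1 + 0.0443)^(-3) = 0.12194
Numerator: $31,000.00 * 0.0443 = 1373.3
PMT = 1373.3 / 0.12194 = $11,262.09

$11,262.09
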